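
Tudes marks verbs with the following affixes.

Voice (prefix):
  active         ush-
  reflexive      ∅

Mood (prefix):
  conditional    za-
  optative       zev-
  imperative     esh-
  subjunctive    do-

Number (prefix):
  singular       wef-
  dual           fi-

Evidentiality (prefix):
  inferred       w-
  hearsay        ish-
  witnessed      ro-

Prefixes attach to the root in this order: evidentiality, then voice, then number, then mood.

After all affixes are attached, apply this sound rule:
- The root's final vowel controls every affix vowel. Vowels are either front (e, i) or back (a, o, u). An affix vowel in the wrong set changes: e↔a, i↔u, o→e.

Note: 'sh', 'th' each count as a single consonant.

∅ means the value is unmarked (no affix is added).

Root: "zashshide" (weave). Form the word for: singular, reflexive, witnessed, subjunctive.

Attach evidentiality witnessed ro- → rozashshide.
voice = reflexive: zero marking, form stays rozashshide.
Attach number singular wef- → wefrozashshide.
Attach mood subjunctive do- → dowefrozashshide.
Apply vowel harmony: dowefrozashshide → dewefrezashshide.

dewefrezashshide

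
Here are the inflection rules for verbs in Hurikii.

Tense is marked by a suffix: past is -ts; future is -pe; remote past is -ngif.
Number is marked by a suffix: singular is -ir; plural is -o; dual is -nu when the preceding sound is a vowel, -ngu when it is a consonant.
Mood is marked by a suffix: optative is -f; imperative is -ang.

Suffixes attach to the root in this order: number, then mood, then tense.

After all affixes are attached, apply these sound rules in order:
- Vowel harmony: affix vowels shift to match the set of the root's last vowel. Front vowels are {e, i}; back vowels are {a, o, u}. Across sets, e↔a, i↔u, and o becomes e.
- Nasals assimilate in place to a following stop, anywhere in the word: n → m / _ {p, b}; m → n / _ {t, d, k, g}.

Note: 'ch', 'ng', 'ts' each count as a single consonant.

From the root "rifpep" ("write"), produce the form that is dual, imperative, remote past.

Attach number dual -ngu (after consonant 'p') → rifpepngu.
Attach mood imperative -ang → rifpepnguang.
Attach tense remote past -ngif → rifpepnguangngif.
Apply vowel harmony: rifpepnguangngif → rifpepngiengngif.
Nasal assimilation: no change.

rifpepngiengngif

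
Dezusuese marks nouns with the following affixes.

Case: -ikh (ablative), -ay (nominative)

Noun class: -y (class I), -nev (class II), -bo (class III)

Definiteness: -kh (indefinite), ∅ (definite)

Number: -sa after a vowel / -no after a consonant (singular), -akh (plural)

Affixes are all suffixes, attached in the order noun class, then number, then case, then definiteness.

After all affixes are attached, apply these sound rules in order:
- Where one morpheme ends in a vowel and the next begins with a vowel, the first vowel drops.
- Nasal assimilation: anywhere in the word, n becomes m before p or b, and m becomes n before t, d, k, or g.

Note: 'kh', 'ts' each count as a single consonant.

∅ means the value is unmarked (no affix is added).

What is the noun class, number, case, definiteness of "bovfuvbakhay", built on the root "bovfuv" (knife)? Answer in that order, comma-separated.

Segment: bovfuv-bo-akh-ay.
noun class: -bo → class III.
number: -akh → plural.
case: -ay → nominative.
definiteness: ∅ → definite.

class III, plural, nominative, definite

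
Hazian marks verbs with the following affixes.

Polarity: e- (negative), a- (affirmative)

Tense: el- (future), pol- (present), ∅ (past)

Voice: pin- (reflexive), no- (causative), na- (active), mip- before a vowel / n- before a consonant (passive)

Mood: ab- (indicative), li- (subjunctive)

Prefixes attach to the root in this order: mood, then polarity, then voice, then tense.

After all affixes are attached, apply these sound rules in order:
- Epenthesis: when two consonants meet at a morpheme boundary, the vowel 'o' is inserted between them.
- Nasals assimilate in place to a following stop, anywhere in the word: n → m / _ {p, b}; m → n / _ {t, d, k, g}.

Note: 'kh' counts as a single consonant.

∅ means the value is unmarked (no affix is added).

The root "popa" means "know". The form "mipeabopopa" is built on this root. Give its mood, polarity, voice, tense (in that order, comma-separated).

indicative, negative, passive, past

Segment: mip-e-ab-popa.
mood: ab- → indicative.
polarity: e- → negative.
voice: mip/n- → passive.
tense: ∅ → past.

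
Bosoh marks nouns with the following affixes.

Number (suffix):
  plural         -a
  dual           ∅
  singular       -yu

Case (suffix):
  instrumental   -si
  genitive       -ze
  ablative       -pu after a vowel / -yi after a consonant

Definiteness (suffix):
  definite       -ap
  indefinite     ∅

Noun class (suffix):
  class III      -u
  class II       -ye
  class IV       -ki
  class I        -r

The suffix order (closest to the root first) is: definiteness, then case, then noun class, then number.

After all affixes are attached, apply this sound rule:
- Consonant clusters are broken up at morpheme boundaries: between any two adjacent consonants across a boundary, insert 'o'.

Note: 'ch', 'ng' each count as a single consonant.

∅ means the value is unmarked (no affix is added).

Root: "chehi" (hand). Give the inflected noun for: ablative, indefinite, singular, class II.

definiteness = indefinite: zero marking, form stays chehi.
Attach case ablative -pu (after vowel 'i') → chehipu.
Attach noun class class II -ye → chehipuye.
Attach number singular -yu → chehipuyeyu.
Epenthesis: no change.

chehipuyeyu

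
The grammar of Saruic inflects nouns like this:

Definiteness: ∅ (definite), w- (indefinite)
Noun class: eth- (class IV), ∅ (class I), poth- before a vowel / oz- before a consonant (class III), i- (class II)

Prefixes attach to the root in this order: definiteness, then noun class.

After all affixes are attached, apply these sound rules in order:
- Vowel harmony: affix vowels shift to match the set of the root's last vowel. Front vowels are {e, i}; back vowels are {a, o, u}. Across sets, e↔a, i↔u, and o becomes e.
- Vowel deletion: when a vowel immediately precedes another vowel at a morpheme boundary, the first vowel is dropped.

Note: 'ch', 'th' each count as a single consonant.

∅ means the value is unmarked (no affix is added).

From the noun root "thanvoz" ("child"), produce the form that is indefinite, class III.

ozwthanvoz

Attach definiteness indefinite w- → wthanvoz.
Attach noun class class III oz- (before consonant 'w') → ozwthanvoz.
Vowel harmony: no change.
Vowel deletion: no change.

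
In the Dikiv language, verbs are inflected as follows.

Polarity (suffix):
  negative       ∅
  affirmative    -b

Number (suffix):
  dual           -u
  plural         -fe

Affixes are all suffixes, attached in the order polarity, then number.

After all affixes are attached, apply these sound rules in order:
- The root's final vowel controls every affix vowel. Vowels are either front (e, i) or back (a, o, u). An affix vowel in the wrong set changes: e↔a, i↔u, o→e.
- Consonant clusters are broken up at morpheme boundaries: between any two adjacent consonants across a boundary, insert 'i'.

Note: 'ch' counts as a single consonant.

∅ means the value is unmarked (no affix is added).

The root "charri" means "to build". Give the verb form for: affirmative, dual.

Attach polarity affirmative -b → charrib.
Attach number dual -u → charribu.
Apply vowel harmony: charribu → charribi.
Epenthesis: no change.

charribi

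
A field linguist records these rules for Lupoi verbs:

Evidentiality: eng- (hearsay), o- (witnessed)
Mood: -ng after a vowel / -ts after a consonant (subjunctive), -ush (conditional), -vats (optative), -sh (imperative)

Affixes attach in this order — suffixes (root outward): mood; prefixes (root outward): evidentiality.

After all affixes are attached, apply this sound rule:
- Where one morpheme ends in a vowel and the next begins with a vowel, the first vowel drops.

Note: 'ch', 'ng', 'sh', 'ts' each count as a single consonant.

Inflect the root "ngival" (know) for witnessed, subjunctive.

ongivalts

Attach evidentiality witnessed o- → ongival.
Attach mood subjunctive -ts (after consonant 'l') → ongivalts.
Vowel deletion: no change.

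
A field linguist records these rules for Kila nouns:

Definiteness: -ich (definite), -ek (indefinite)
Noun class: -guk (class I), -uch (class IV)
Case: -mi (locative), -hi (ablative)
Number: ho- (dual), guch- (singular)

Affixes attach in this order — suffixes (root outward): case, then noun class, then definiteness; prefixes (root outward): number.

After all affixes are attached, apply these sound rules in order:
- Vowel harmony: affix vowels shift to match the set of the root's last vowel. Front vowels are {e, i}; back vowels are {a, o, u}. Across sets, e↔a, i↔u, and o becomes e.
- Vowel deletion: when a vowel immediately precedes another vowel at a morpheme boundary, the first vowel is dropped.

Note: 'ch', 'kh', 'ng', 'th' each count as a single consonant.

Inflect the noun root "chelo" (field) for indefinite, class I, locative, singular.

guchchelomugukak

Attach case locative -mi → chelomi.
Attach noun class class I -guk → chelomiguk.
Attach definiteness indefinite -ek → chelomigukek.
Attach number singular guch- → guchchelomigukek.
Apply vowel harmony: guchchelomigukek → guchchelomugukak.
Vowel deletion: no change.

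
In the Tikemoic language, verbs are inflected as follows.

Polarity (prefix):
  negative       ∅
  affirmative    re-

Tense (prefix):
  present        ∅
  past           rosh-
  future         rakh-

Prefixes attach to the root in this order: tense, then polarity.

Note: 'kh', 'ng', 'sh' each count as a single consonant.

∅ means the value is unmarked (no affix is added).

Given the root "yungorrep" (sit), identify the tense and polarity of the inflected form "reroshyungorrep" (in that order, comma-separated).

past, affirmative

Segment: re-rosh-yungorrep.
tense: rosh- → past.
polarity: re- → affirmative.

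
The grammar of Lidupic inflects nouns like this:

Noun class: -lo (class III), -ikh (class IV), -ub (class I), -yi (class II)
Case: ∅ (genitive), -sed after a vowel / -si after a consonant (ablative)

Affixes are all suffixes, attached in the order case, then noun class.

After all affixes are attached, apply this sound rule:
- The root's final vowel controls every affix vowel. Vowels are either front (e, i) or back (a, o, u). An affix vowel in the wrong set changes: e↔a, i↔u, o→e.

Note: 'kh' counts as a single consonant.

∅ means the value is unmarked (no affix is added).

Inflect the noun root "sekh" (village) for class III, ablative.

Attach case ablative -si (after consonant 'kh') → sekhsi.
Attach noun class class III -lo → sekhsilo.
Apply vowel harmony: sekhsilo → sekhsile.

sekhsile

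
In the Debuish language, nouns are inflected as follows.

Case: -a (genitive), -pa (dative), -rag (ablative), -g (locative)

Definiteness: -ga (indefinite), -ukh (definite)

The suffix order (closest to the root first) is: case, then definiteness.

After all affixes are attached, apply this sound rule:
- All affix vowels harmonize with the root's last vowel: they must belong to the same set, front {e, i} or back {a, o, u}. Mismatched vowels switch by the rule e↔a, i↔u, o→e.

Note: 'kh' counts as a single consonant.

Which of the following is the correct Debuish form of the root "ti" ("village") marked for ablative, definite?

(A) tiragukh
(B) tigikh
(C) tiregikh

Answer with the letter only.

C

Attach case ablative -rag → tirag.
Attach definiteness definite -ukh → tiragukh.
Apply vowel harmony: tiragukh → tiregikh.
So the correct form is tiregikh, option (C).
(A) tiragukh is wrong: it fails to apply the sound rule(s).
(B) tigikh is wrong: it uses locative instead of ablative for case.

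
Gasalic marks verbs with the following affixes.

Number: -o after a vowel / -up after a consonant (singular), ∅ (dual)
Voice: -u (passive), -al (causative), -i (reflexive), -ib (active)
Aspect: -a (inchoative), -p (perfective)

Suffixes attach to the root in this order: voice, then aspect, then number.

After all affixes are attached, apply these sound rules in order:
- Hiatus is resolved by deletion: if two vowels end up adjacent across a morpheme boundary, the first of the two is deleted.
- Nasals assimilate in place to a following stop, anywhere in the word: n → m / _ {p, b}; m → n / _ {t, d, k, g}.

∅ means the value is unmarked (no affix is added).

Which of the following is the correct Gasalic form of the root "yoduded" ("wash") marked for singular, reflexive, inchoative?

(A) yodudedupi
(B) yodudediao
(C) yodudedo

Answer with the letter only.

C

Attach voice reflexive -i → yodudedi.
Attach aspect inchoative -a → yodudedia.
Attach number singular -o (after vowel 'a') → yodudediao.
Apply vowel deletion: yodudediao → yodudedo.
Nasal assimilation: no change.
So the correct form is yodudedo, option (C).
(A) yodudedupi is wrong: it has the affixes in the wrong order.
(B) yodudediao is wrong: it fails to apply the sound rule(s).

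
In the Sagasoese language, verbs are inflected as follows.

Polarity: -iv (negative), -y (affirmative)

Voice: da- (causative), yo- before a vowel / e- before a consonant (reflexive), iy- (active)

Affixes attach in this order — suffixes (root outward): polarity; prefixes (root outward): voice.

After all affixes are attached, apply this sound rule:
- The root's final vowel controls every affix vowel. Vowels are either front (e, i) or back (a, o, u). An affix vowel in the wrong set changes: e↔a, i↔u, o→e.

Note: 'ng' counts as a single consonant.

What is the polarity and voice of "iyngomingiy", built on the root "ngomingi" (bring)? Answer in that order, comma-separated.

affirmative, active

Segment: iy-ngomingi-y.
polarity: -y → affirmative.
voice: iy- → active.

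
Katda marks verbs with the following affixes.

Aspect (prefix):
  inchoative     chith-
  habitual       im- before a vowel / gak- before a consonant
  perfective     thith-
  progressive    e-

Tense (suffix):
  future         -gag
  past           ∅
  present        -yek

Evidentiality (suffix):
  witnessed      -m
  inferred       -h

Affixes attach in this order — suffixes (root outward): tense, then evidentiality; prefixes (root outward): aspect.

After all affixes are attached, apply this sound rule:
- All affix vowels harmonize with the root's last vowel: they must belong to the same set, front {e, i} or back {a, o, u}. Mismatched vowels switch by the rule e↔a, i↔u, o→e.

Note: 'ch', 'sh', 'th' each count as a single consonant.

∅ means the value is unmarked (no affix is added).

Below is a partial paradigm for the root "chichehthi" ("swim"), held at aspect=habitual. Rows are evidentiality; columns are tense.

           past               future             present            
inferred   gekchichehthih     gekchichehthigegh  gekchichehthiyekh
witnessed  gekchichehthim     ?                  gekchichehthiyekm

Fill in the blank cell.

gekchichehthigegm

Attach aspect habitual gak- (before consonant 'ch') → gakchichehthi.
Attach tense future -gag → gakchichehthigag.
Attach evidentiality witnessed -m → gakchichehthigagm.
Apply vowel harmony: gakchichehthigagm → gekchichehthigegm.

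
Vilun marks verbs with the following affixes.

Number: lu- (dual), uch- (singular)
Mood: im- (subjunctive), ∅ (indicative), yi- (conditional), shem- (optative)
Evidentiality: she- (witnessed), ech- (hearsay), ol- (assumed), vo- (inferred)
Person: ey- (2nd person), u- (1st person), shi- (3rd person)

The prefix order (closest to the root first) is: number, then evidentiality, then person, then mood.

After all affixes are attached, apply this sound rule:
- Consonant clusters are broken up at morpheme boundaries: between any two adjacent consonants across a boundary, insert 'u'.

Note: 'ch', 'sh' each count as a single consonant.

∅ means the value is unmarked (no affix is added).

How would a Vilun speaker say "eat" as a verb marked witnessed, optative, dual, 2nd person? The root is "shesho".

Attach number dual lu- → lushesho.
Attach evidentiality witnessed she- → shelushesho.
Attach person 2nd person ey- → eyshelushesho.
Attach mood optative shem- → shemeyshelushesho.
Apply epenthesis: shemeyshelushesho → shemeyushelushesho.

shemeyushelushesho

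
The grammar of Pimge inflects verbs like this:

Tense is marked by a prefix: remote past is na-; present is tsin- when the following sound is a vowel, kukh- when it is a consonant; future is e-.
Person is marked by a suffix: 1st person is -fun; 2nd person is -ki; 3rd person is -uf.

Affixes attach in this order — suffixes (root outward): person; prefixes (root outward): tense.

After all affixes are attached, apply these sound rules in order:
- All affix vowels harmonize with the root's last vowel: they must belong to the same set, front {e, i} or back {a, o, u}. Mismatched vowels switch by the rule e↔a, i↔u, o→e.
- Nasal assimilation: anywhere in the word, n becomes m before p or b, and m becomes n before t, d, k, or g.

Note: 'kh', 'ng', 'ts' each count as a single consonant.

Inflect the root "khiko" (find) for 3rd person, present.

kukhkhikouf

Attach person 3rd person -uf → khikouf.
Attach tense present kukh- (before consonant 'kh') → kukhkhikouf.
Vowel harmony: no change.
Nasal assimilation: no change.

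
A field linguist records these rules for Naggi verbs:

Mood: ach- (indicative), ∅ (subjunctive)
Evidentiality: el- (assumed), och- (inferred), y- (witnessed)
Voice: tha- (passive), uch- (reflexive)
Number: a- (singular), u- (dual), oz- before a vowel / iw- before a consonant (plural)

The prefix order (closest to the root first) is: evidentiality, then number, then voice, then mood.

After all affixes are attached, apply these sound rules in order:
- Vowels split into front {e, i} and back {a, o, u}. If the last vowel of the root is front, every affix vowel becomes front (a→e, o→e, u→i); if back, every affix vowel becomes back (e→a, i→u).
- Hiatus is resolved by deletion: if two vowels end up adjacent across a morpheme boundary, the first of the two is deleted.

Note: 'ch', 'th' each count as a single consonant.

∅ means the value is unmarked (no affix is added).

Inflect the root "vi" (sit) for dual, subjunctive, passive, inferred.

thechvi

Attach evidentiality inferred och- → ochvi.
Attach number dual u- → uochvi.
Attach voice passive tha- → thauochvi.
mood = subjunctive: zero marking, form stays thauochvi.
Apply vowel harmony: thauochvi → theiechvi.
Apply vowel deletion: theiechvi → thechvi.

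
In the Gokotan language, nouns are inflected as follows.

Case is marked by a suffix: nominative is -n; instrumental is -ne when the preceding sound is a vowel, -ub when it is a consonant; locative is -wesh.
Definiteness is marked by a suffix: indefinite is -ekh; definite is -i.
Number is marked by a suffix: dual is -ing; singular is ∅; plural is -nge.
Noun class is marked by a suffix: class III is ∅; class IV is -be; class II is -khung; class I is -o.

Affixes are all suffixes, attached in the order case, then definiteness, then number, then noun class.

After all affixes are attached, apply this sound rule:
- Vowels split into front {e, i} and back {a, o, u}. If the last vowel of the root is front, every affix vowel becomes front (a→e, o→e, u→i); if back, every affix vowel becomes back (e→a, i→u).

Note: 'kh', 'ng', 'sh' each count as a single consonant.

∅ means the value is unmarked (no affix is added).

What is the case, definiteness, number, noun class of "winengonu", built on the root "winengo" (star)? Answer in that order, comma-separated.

Segment: winengo-n-i.
case: -n → nominative.
definiteness: -i → definite.
number: ∅ → singular.
noun class: ∅ → class III.

nominative, definite, singular, class III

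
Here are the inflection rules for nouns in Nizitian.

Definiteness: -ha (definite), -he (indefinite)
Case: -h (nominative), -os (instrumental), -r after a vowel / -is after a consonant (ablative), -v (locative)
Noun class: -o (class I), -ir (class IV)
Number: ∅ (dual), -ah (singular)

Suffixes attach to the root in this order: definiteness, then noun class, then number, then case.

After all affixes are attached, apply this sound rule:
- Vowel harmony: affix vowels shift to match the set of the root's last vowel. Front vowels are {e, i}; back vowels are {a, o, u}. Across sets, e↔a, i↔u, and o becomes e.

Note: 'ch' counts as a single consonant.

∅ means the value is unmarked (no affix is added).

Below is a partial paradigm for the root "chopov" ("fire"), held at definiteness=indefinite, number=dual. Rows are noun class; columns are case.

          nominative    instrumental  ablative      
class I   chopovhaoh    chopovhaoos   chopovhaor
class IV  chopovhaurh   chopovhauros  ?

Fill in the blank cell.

chopovhaurus

Attach definiteness indefinite -he → chopovhe.
Attach noun class class IV -ir → chopovheir.
number = dual: zero marking, form stays chopovheir.
Attach case ablative -is (after consonant 'r') → chopovheiris.
Apply vowel harmony: chopovheiris → chopovhaurus.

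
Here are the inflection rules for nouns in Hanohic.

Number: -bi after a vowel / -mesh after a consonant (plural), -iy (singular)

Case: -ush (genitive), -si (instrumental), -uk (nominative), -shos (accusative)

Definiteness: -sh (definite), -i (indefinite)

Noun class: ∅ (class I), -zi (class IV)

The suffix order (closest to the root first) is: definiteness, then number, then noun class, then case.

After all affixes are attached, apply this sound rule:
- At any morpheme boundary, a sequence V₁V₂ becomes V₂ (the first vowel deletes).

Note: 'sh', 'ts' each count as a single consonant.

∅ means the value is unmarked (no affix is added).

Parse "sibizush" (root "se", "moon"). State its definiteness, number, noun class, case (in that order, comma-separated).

Segment: se-i-bi-zi-ush.
definiteness: -i → indefinite.
number: -bi/mesh → plural.
noun class: -zi → class IV.
case: -ush → genitive.

indefinite, plural, class IV, genitive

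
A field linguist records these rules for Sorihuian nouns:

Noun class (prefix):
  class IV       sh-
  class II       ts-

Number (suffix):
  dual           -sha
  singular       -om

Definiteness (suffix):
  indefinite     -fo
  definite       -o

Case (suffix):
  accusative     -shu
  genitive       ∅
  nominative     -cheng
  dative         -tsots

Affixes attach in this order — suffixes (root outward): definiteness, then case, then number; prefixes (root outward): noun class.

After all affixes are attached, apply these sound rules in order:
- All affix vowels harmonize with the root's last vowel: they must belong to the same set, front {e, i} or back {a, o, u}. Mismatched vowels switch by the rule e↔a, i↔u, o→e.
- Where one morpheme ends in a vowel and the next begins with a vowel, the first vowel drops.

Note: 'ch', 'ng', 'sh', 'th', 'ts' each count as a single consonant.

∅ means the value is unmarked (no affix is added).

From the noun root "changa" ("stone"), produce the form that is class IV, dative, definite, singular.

shchangotsotsom

Attach definiteness definite -o → changao.
Attach case dative -tsots → changaotsots.
Attach noun class class IV sh- → shchangaotsots.
Attach number singular -om → shchangaotsotsom.
Vowel harmony: no change.
Apply vowel deletion: shchangaotsotsom → shchangotsotsom.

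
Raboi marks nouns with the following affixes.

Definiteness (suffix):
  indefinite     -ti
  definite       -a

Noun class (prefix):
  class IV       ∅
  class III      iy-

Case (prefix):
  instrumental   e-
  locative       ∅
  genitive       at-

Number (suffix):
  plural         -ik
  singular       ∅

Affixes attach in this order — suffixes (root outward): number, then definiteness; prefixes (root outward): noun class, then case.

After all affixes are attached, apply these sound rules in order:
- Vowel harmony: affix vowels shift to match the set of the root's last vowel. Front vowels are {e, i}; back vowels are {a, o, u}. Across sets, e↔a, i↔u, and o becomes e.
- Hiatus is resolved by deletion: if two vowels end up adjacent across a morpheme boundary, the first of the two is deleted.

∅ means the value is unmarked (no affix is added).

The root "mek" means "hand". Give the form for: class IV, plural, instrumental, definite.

noun class = class IV: zero marking, form stays mek.
Attach number plural -ik → mekik.
Attach case instrumental e- → emekik.
Attach definiteness definite -a → emekika.
Apply vowel harmony: emekika → emekike.
Vowel deletion: no change.

emekike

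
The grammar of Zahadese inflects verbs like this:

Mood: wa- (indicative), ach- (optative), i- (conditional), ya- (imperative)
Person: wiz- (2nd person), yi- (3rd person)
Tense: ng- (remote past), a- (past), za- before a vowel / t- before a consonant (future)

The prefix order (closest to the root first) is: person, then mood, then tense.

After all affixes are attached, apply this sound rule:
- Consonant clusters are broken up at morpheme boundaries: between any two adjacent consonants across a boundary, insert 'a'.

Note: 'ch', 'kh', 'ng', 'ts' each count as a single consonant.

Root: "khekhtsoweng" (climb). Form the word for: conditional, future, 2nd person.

zaiwizakhekhtsoweng

Attach person 2nd person wiz- → wizkhekhtsoweng.
Attach mood conditional i- → iwizkhekhtsoweng.
Attach tense future za- (before vowel 'i') → zaiwizkhekhtsoweng.
Apply epenthesis: zaiwizkhekhtsoweng → zaiwizakhekhtsoweng.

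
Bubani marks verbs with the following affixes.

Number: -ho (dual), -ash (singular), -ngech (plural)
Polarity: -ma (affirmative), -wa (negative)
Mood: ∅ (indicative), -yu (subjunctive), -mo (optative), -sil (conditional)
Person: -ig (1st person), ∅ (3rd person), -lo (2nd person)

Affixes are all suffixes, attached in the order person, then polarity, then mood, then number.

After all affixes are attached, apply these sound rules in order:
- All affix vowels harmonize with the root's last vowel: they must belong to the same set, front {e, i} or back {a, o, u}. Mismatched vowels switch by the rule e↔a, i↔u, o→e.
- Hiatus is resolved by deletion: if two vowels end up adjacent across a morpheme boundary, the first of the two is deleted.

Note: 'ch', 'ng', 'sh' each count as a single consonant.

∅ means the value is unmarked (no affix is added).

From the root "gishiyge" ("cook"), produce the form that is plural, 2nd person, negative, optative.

Attach person 2nd person -lo → gishiygelo.
Attach polarity negative -wa → gishiygelowa.
Attach mood optative -mo → gishiygelowamo.
Attach number plural -ngech → gishiygelowamongech.
Apply vowel harmony: gishiygelowamongech → gishiygelewemengech.
Vowel deletion: no change.

gishiygelewemengech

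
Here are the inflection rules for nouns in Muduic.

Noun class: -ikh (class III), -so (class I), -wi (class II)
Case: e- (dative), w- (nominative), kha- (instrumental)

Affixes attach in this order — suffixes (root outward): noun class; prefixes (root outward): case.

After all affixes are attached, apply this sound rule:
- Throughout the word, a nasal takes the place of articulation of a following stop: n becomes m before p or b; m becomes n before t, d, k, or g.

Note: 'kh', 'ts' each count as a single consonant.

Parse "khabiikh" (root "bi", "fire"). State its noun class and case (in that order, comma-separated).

class III, instrumental

Segment: kha-bi-ikh.
noun class: -ikh → class III.
case: kha- → instrumental.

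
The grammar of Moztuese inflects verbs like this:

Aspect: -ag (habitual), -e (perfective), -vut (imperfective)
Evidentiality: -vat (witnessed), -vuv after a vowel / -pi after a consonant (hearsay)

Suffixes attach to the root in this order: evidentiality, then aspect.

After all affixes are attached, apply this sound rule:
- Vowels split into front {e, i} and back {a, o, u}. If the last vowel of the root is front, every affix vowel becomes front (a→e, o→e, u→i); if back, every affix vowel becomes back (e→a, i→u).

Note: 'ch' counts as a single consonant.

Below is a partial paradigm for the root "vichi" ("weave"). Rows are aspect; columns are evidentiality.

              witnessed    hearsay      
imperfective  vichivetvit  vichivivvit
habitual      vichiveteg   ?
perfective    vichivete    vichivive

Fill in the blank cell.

vichiviveg

Attach evidentiality hearsay -vuv (after vowel 'i') → vichivuv.
Attach aspect habitual -ag → vichivuvag.
Apply vowel harmony: vichivuvag → vichiviveg.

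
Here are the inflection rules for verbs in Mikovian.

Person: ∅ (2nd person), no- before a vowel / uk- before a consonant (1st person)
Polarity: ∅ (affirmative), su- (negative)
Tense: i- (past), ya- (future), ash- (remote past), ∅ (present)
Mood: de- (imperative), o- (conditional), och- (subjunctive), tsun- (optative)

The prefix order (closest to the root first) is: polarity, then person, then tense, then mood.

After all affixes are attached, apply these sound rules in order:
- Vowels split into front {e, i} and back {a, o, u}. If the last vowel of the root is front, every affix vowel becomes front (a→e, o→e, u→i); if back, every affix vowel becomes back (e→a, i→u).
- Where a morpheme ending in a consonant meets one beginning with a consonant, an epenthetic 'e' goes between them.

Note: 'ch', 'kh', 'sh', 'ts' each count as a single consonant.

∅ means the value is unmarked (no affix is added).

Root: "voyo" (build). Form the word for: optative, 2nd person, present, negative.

Attach polarity negative su- → suvoyo.
person = 2nd person: zero marking, form stays suvoyo.
tense = present: zero marking, form stays suvoyo.
Attach mood optative tsun- → tsunsuvoyo.
Vowel harmony: no change.
Apply epenthesis: tsunsuvoyo → tsunesuvoyo.

tsunesuvoyo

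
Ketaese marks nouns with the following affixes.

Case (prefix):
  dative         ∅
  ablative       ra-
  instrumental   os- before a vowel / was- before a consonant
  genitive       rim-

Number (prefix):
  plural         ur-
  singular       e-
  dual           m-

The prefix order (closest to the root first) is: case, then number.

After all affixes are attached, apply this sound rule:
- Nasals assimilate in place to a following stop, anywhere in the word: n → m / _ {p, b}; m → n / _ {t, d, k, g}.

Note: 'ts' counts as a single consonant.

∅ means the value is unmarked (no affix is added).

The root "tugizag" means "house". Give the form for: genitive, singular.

Attach case genitive rim- → rimtugizag.
Attach number singular e- → erimtugizag.
Apply nasal assimilation: erimtugizag → erintugizag.

erintugizag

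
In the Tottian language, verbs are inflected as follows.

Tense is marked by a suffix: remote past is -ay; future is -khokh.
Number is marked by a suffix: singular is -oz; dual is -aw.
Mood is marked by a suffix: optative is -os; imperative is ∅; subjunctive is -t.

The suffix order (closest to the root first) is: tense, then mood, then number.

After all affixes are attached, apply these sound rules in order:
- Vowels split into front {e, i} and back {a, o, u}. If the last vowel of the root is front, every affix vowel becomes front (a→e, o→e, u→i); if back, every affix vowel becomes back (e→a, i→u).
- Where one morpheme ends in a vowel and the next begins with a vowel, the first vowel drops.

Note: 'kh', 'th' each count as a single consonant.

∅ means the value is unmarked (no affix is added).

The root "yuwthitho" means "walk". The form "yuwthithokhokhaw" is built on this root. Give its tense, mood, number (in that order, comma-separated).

future, imperative, dual

Segment: yuwthitho-khokh-aw.
tense: -khokh → future.
mood: ∅ → imperative.
number: -aw → dual.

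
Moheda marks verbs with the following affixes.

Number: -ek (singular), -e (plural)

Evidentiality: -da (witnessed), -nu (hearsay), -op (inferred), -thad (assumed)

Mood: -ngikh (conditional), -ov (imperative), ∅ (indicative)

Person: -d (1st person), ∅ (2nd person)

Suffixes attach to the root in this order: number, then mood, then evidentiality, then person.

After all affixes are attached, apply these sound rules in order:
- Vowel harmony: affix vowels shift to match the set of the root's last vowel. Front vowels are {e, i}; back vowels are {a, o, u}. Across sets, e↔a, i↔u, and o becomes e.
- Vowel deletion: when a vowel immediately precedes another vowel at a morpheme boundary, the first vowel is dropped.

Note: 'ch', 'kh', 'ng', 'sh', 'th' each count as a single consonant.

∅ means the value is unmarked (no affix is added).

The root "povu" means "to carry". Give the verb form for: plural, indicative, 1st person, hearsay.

povanud

Attach number plural -e → povue.
mood = indicative: zero marking, form stays povue.
Attach evidentiality hearsay -nu → povuenu.
Attach person 1st person -d → povuenud.
Apply vowel harmony: povuenud → povuanud.
Apply vowel deletion: povuanud → povanud.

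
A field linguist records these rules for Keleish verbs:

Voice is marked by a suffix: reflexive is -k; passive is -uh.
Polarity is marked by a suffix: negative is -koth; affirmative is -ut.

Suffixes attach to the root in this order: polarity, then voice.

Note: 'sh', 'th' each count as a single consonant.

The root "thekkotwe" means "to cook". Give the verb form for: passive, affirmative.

Attach polarity affirmative -ut → thekkotweut.
Attach voice passive -uh → thekkotweutuh.

thekkotweutuh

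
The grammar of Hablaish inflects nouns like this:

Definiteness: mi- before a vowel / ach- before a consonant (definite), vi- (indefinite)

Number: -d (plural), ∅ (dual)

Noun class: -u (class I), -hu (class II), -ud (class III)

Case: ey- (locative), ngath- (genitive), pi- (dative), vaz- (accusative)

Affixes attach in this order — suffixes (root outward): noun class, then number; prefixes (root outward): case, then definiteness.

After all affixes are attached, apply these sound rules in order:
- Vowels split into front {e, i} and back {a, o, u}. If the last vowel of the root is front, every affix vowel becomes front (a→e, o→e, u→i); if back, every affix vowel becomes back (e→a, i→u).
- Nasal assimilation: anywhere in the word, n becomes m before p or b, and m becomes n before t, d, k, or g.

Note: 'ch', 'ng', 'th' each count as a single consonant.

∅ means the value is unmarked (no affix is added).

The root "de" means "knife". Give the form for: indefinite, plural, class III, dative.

vipideidd

Attach case dative pi- → pide.
Attach noun class class III -ud → pideud.
Attach definiteness indefinite vi- → vipideud.
Attach number plural -d → vipideudd.
Apply vowel harmony: vipideudd → vipideidd.
Nasal assimilation: no change.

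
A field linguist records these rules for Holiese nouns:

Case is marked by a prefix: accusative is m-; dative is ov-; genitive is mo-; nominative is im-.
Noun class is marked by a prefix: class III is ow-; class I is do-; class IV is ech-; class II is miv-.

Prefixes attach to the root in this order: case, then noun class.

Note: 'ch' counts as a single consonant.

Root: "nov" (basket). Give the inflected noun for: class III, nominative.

owimnov

Attach case nominative im- → imnov.
Attach noun class class III ow- → owimnov.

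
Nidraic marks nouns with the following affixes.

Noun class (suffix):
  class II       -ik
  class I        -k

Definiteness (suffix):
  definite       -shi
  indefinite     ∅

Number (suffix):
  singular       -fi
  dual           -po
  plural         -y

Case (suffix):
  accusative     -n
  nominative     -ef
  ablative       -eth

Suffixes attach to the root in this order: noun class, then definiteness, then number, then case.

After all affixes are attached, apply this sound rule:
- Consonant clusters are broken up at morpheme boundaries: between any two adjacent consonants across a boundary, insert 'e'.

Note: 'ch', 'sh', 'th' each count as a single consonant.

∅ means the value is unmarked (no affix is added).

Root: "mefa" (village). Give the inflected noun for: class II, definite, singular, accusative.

Attach noun class class II -ik → mefaik.
Attach definiteness definite -shi → mefaikshi.
Attach number singular -fi → mefaikshifi.
Attach case accusative -n → mefaikshifin.
Apply epenthesis: mefaikshifin → mefaikeshifin.

mefaikeshifin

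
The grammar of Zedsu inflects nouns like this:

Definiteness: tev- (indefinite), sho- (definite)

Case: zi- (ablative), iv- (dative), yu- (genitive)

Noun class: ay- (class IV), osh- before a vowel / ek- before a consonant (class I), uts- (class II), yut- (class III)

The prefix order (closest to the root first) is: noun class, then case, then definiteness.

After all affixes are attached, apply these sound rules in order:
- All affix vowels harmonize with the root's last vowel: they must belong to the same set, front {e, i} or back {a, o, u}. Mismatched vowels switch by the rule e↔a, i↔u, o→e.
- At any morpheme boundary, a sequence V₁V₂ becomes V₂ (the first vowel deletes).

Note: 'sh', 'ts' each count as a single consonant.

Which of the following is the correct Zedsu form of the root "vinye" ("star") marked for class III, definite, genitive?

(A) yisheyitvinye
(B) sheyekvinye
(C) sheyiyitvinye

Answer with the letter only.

Attach noun class class III yut- → yutvinye.
Attach case genitive yu- → yuyutvinye.
Attach definiteness definite sho- → shoyuyutvinye.
Apply vowel harmony: shoyuyutvinye → sheyiyitvinye.
Vowel deletion: no change.
So the correct form is sheyiyitvinye, option (C).
(B) sheyekvinye is wrong: it uses class I instead of class III for noun class.
(A) yisheyitvinye is wrong: it has the affixes in the wrong order.

C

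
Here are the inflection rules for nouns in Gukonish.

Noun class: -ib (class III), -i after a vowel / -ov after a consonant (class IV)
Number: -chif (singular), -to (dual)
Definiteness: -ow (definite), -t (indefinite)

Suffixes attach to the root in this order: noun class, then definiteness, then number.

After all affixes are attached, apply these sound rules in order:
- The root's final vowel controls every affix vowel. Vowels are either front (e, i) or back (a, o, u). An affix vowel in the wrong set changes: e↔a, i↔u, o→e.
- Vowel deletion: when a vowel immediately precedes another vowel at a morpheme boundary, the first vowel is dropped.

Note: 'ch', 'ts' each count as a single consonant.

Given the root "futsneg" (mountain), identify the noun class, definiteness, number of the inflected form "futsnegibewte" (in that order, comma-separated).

class III, definite, dual

Segment: futsneg-ib-ow-to.
noun class: -ib → class III.
definiteness: -ow → definite.
number: -to → dual.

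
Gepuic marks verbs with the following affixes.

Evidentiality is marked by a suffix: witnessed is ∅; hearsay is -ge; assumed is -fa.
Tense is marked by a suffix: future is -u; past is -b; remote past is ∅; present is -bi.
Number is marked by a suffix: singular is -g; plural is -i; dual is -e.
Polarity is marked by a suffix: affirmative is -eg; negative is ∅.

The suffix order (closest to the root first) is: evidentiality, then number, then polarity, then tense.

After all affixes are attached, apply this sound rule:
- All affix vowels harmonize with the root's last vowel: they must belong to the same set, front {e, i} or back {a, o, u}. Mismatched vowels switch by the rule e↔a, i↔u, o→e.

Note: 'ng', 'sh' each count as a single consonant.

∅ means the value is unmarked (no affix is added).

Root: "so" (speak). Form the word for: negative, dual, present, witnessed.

soabu

evidentiality = witnessed: zero marking, form stays so.
Attach number dual -e → soe.
polarity = negative: zero marking, form stays soe.
Attach tense present -bi → soebi.
Apply vowel harmony: soebi → soabu.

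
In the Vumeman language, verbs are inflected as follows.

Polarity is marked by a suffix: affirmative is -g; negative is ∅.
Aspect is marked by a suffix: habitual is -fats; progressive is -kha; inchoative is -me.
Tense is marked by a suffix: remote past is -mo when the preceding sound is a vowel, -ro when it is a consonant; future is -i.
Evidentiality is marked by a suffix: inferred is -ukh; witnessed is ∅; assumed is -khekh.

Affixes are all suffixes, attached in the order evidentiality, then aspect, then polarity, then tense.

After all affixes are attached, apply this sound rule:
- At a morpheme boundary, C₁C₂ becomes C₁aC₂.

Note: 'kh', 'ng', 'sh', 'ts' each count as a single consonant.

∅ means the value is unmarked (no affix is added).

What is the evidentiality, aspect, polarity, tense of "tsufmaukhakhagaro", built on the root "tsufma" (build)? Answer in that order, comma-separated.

inferred, progressive, affirmative, remote past

Segment: tsufma-ukh-kha-g-ro.
evidentiality: -ukh → inferred.
aspect: -kha → progressive.
polarity: -g → affirmative.
tense: -mo/ro → remote past.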